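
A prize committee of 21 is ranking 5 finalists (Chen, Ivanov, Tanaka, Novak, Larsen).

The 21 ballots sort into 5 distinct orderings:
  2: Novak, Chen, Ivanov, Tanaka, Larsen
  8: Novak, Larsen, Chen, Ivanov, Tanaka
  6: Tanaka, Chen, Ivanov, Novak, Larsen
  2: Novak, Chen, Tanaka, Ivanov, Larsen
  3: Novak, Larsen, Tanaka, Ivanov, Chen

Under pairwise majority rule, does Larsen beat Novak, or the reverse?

No ballot ranks Larsen above Novak: 0.
Ballots ranking Novak above Larsen: 21 − 0 = 21.
Novak wins the head-to-head 21–0.

Novak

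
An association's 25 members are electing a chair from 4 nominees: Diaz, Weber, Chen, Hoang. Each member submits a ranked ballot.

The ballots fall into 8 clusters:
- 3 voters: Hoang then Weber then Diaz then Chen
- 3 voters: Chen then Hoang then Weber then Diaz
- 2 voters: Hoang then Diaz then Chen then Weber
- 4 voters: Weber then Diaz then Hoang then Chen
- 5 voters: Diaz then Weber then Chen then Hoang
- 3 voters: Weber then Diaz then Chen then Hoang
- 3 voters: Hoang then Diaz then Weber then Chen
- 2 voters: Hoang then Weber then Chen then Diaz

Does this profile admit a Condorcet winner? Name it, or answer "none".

Hoang

Check each pair by majority over 25 ballots:
Diaz vs Weber: 10 to 15, Weber.
Diaz vs Chen: 20 to 5, Diaz.
Diaz vs Hoang: Diaz is ranked higher on 4+5+3 = 12 ballots, Hoang on 13. Hoang wins 13–12.
Weber vs Chen: 20 to 5, Weber.
Weber vs Hoang: Weber is ranked higher on 4+5+3 = 12 ballots, Hoang on 13. Hoang wins 13–12.
Chen vs Hoang: Chen is ranked higher on 3+5+3 = 11 ballots, Hoang on 14. Hoang wins 14–11.
Only Hoang has no losses; Hoang is the Condorcet winner.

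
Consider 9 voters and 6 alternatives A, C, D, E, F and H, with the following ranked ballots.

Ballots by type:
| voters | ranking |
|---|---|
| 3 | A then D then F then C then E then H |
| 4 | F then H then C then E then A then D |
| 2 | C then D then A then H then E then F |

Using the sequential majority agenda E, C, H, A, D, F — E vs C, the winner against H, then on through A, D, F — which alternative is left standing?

Round 1: E vs C — 0–9, C advances.
Round 2: C vs H — 5–4, C advances.
Round 3: C vs A — 6–3, C advances.
Round 4: C vs D — 6–3, C advances.
Round 5: C vs F — 2–7, F advances.
F survives the agenda.

F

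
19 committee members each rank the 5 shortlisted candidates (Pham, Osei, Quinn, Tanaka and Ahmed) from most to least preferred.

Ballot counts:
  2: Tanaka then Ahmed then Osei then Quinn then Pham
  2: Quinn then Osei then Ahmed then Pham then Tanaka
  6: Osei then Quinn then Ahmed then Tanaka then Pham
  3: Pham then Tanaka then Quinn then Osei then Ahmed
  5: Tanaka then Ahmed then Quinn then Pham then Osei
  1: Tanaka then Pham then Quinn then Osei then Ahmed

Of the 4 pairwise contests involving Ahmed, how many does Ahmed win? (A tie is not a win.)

1

Ahmed against each rival (19 committee members):
Ahmed vs Pham: Ahmed is ranked higher on 2+2+6+5 = 15 ballots, Pham on 4. Ahmed wins 15–4.
Ahmed vs Osei: Osei wins 12–7.
Ahmed vs Quinn: 2+5 = 7 for Ahmed, 12 for Quinn — Quinn by 12–7.
Ahmed–Tanaka: Tanaka 11–8.
Ahmed beats Pham; loses to Osei, Quinn, Tanaka — 1 pairwise win.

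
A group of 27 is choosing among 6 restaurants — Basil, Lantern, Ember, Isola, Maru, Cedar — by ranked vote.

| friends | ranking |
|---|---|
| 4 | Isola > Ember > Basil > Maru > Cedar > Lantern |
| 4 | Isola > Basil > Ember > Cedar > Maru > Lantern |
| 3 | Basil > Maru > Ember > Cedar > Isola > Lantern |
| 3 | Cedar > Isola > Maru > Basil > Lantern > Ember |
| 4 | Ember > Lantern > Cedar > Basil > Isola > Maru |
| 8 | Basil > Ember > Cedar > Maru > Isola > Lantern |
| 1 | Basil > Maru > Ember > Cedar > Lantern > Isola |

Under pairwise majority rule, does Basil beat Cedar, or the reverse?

Ballots ranking Basil above Cedar: 4 + 4 + 3 + 8 + 1 = 20.
Ballots ranking Cedar above Basil: 27 − 20 = 7.
Basil wins the head-to-head 20–7.

Basil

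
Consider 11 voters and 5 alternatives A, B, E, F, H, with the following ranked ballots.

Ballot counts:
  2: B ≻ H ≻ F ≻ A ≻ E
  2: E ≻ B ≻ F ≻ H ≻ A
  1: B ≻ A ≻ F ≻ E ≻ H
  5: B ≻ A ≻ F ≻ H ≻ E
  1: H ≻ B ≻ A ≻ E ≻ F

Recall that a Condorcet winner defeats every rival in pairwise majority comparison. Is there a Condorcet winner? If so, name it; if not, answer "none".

B

Head-to-head results (11 voters):
A vs B: A preferred on 0 ballots; B wins 11–0.
A vs E: A preferred on 2+1+5+1 = 9 ballots; A wins 9–2.
A vs F: A is ranked higher on 1+5+1 = 7 ballots, F on 4. A wins 7–4.
A vs H: 1+5 = 6 for A, 5 for H — A by 6–5.
B vs E: B is ranked higher on 2+1+5+1 = 9 ballots, E on 2. B wins 9–2.
B vs F: B preferred on 2+2+1+5+1 = 11 ballots; B wins 11–0.
B vs H: 2+2+1+5 = 10 for B, 1 for H — B by 10–1.
E vs F: 2+1 = 3 for E, 8 for F — F by 8–3.
E vs H: 2+1 = 3 for E, 8 for H — H by 8–3.
F vs H: F is ranked higher on 2+1+5 = 8 ballots, H on 3. F wins 8–3.
B defeats every rival head-to-head and is the Condorcet winner.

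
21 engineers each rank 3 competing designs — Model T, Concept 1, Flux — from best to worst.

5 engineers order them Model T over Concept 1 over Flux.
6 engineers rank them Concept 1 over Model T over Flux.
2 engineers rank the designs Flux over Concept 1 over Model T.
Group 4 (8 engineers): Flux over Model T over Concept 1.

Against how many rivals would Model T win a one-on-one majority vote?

Model T against each rival (21 engineers):
Model T–Concept 1: Model T 13–8.
Model T vs Flux: Model T preferred on 5+6 = 11 ballots; Model T wins 11–10.
Model T beats Concept 1, Flux — 2 pairwise wins.

2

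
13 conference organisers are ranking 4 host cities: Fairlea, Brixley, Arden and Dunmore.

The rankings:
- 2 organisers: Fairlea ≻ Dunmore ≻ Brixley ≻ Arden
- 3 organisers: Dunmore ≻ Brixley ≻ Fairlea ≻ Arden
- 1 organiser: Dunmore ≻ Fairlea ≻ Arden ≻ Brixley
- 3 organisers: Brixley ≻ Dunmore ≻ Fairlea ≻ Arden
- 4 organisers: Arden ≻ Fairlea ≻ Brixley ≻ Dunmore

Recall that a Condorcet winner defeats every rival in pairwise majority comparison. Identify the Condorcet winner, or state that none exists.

none

Check each pair by majority over 13 ballots:
Fairlea vs Brixley: Fairlea, 7–6.
Fairlea vs Arden: Fairlea, 9–4.
Fairlea vs Dunmore: 2+4 = 6 for Fairlea, 7 for Dunmore — Dunmore by 7–6.
Brixley vs Arden: Brixley, 8–5.
Brixley vs Dunmore: 3+4 = 7 for Brixley, 6 for Dunmore — Brixley by 7–6.
Arden–Dunmore: Dunmore 9–4.
Each city drops at least one matchup (Fairlea loses to Dunmore; Brixley loses to Fairlea; Arden loses to Fairlea; Dunmore loses to Brixley); the cycle Fairlea > Brixley > Dunmore > Fairlea rules out a Condorcet winner.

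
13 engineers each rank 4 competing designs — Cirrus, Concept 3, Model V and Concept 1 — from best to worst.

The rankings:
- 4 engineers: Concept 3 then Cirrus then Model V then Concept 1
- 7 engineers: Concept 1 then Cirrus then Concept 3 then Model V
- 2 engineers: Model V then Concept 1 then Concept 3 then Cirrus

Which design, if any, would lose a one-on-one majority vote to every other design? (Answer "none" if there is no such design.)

Pairwise majorities:
Cirrus vs Concept 3: Cirrus wins 7–6.
Cirrus–Model V: Cirrus 11–2.
Cirrus vs Concept 1: 4 for Cirrus, 9 for Concept 1 — Concept 1 by 9–4.
Concept 3 vs Model V: 11 to 2, Concept 3.
Concept 3 vs Concept 1: Concept 3 is ranked higher on 4 ballots, Concept 1 on 9. Concept 1 wins 9–4.
Model V vs Concept 1: 6 to 7, Concept 1.
Model V loses to every other design — it is the Condorcet loser.

Model V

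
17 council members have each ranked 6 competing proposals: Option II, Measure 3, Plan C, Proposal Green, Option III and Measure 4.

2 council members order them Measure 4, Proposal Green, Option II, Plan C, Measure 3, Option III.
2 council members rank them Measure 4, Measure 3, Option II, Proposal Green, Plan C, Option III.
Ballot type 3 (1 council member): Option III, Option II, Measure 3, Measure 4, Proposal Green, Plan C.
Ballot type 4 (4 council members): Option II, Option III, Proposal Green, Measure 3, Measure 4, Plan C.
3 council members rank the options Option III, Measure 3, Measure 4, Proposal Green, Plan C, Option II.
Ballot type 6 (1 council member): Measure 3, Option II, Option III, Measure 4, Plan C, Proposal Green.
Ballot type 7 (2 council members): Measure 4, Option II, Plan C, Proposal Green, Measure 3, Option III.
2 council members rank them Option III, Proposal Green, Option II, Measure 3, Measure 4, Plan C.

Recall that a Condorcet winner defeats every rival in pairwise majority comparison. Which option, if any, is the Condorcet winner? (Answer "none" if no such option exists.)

Check each pair by majority over 17 ballots:
Option II vs Measure 3: Option II preferred on 2+1+4+2+2 = 11 ballots; Option II wins 11–6.
Option II vs Plan C: Option II, 14–3.
Option II vs Proposal Green: Option II wins 10–7.
Option II–Option III: Option II 11–6.
Option II vs Measure 4: Measure 4, 9–8.
Measure 3 vs Plan C: Measure 3, 13–4.
Measure 3 vs Proposal Green: 2+1+3+1 = 7 for Measure 3, 10 for Proposal Green — Proposal Green by 10–7.
Measure 3 vs Option III: 2+2+1+2 = 7 for Measure 3, 10 for Option III — Option III by 10–7.
Measure 3 vs Measure 4: 11 to 6, Measure 3.
Plan C vs Proposal Green: 1+2 = 3 for Plan C, 14 for Proposal Green — Proposal Green by 14–3.
Plan C vs Option III: Plan C is ranked higher on 2+2+2 = 6 ballots, Option III on 11. Option III wins 11–6.
Plan C vs Measure 4: Measure 4 wins 17–0.
Proposal Green vs Option III: Option III, 11–6.
Proposal Green vs Measure 4: 6 to 11, Measure 4.
Option III vs Measure 4: 1+4+3+1+2 = 11 for Option III, 6 for Measure 4 — Option III by 11–6.
Each option drops at least one matchup (Option II loses to Measure 4; Measure 3 loses to Option II; Plan C loses to Option II; Proposal Green loses to Option II; Option III loses to Option II; Measure 4 loses to Measure 3); the cycle Option II beats Measure 3 beats Measure 4 beats Option II rules out a Condorcet winner.

none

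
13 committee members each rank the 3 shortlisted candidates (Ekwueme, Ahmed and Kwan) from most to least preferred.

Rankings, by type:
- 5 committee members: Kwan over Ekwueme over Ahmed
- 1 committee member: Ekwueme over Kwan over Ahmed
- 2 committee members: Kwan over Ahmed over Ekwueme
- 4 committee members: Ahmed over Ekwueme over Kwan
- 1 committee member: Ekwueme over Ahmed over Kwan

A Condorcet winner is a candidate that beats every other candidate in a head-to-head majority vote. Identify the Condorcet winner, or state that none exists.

Kwan

Head-to-head results (13 committee members):
Ekwueme vs Ahmed: Ekwueme is ranked higher on 5+1+1 = 7 ballots, Ahmed on 6. Ekwueme wins 7–6.
Ekwueme vs Kwan: 1+4+1 = 6 for Ekwueme, 7 for Kwan — Kwan by 7–6.
Ahmed vs Kwan: 4+1 = 5 for Ahmed, 8 for Kwan — Kwan by 8–5.
Only Kwan has no losses; Kwan is the Condorcet winner.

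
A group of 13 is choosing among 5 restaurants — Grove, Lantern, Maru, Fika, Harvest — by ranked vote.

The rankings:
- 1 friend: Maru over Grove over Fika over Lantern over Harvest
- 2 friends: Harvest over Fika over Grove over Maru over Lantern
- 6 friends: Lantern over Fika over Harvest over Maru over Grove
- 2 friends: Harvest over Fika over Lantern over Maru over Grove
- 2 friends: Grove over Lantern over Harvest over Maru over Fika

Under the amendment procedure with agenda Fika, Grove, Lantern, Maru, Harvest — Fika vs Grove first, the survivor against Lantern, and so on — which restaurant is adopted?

Lantern

Round 1: Fika vs Grove — 10–3, Fika advances.
Round 2: Fika vs Lantern — 5–8, Lantern advances.
Round 3: Lantern vs Maru — 10–3, Lantern advances.
Round 4: Lantern vs Harvest — 9–4, Lantern advances.
The agenda winner is Lantern.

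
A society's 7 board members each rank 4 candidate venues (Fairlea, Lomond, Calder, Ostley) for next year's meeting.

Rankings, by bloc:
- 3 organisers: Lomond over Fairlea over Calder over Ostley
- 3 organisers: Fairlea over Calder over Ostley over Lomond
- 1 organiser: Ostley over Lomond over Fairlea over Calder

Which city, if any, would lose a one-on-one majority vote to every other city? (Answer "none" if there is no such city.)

Head-to-head results (7 organisers):
Fairlea vs Lomond: Fairlea preferred on 3 ballots; Lomond wins 4–3.
Fairlea–Calder: Fairlea 7–0.
Fairlea vs Ostley: 6 to 1, Fairlea.
Lomond vs Calder: Lomond is ranked higher on 3+1 = 4 ballots, Calder on 3. Lomond wins 4–3.
Lomond vs Ostley: Ostley wins 4–3.
Calder vs Ostley: Calder preferred on 3+3 = 6 ballots; Calder wins 6–1.
Every city wins at least one matchup (Fairlea beats Calder; Lomond beats Fairlea; Calder beats Ostley; Ostley beats Lomond), so there is no Condorcet loser.

none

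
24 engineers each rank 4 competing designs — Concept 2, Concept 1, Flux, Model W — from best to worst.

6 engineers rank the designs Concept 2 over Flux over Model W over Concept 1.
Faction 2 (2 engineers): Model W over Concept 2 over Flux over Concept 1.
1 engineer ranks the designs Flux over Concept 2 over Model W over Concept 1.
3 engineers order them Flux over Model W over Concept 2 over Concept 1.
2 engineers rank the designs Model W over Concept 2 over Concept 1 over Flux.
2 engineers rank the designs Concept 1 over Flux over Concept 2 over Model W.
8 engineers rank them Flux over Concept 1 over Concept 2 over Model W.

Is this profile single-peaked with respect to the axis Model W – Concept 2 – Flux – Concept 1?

Axis positions: Model W=1, Concept 2=2, Flux=3, Concept 1=4.
Faction 1 (peak Concept 2 at position 2): ranking walks positions 2-3-1-4, expanding outward from the peak — single-peaked.
Faction 2 (peak Model W at position 1): ranking walks positions 1-2-3-4, expanding outward from the peak — single-peaked.
Faction 3 (peak Flux at position 3): ranking walks positions 3-2-1-4, expanding outward from the peak — single-peaked.
Faction 4: ranking walks positions 3-1-2-4; Model W is ranked above Concept 2 even though Concept 2 lies between Model W and the peak Flux on the axis — preferences dip and rise again. Not single-peaked.
Faction 5: ranking walks positions 1-2-4-3; Concept 1 is ranked above Flux even though Flux lies between Concept 1 and the peak Model W on the axis — preferences dip and rise again. Not single-peaked.
Faction 6 (peak Concept 1 at position 4): ranking walks positions 4-3-2-1, expanding outward from the peak — single-peaked.
Faction 7 (peak Flux at position 3): ranking walks positions 3-4-2-1, expanding outward from the peak — single-peaked.
Faction 4 violates single-peakedness, so the profile is not single-peaked on this axis.

no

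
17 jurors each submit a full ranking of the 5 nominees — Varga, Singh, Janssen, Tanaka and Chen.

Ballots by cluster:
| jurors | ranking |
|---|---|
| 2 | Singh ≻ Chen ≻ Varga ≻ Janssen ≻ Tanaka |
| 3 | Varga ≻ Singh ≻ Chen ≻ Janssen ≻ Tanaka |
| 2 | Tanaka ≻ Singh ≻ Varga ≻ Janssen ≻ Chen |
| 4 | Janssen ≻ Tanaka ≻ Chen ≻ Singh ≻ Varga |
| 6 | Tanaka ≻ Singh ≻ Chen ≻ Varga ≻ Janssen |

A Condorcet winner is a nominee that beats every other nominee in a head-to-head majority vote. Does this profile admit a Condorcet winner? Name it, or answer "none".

none

Head-to-head results (17 jurors):
Varga vs Singh: Singh wins 14–3.
Varga–Janssen: Varga 13–4.
Varga–Tanaka: Tanaka 12–5.
Varga–Chen: Chen 12–5.
Singh–Janssen: Singh 13–4.
Singh–Tanaka: Tanaka 12–5.
Singh–Chen: Singh 13–4.
Janssen vs Tanaka: Janssen, 9–8.
Janssen–Chen: Chen 11–6.
Tanaka–Chen: Tanaka 12–5.
Each nominee drops at least one matchup (Varga loses to Singh; Singh loses to Tanaka; Janssen loses to Varga; Tanaka loses to Janssen; Chen loses to Singh); the cycle Varga > Janssen > Tanaka > Varga rules out a Condorcet winner.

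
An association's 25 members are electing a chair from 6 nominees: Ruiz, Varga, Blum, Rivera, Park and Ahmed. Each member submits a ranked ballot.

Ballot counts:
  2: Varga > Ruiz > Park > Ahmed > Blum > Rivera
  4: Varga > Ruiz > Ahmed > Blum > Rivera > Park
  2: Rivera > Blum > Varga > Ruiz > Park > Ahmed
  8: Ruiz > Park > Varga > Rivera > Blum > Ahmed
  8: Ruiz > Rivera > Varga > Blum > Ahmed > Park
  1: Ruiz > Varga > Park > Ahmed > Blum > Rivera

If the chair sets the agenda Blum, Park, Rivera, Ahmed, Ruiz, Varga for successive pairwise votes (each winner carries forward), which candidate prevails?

Round 1: Blum vs Park — 14–11, Blum advances.
Round 2: Blum vs Rivera — 7–18, Rivera advances.
Round 3: Rivera vs Ahmed — 18–7, Rivera advances.
Round 4: Rivera vs Ruiz — 2–23, Ruiz advances.
Round 5: Ruiz vs Varga — 17–8, Ruiz advances.
Ruiz survives the agenda.

Ruiz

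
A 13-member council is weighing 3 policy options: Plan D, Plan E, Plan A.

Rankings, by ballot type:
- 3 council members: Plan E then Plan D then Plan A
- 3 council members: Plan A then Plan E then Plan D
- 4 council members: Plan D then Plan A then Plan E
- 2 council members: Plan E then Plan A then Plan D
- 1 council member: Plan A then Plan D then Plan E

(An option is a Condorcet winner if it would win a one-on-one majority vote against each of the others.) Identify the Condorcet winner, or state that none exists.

Head-to-head results (13 council members):
Plan D vs Plan E: Plan E wins 8–5.
Plan D vs Plan A: Plan D wins 7–6.
Plan E vs Plan A: Plan A wins 8–5.
Every option loses at least once (Plan D loses to Plan E; Plan E loses to Plan A; Plan A loses to Plan D). The majority relation contains the cycle Plan D beats Plan A beats Plan E beats Plan D, so there is no Condorcet winner.

none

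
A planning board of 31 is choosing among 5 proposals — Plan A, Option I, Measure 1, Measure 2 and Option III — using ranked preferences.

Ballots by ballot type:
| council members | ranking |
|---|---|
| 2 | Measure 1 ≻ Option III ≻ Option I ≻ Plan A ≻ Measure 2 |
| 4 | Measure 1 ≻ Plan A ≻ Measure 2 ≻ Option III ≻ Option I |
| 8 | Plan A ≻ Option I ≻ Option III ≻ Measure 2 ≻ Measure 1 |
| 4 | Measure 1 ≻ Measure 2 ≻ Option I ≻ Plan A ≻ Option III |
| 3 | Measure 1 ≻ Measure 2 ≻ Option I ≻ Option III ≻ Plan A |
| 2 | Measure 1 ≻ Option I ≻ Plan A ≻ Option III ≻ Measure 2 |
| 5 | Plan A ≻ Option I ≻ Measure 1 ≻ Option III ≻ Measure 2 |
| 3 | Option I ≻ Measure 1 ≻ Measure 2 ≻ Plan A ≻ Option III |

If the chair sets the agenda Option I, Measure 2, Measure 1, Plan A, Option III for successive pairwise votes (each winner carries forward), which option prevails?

Plan A

Round 1: Option I vs Measure 2 — 20–11, Option I advances.
Round 2: Option I vs Measure 1 — 16–15, Option I advances.
Round 3: Option I vs Plan A — 14–17, Plan A advances.
Round 4: Plan A vs Option III — 26–5, Plan A advances.
The agenda winner is Plan A.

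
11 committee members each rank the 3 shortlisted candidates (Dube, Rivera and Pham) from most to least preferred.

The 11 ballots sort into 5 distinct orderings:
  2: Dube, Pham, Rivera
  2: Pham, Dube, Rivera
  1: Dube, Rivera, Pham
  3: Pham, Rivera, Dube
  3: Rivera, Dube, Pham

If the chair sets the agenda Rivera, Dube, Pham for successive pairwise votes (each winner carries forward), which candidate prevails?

Round 1: Rivera vs Dube — 6–5, Rivera advances.
Round 2: Rivera vs Pham — 4–7, Pham advances.
The agenda winner is Pham.

Pham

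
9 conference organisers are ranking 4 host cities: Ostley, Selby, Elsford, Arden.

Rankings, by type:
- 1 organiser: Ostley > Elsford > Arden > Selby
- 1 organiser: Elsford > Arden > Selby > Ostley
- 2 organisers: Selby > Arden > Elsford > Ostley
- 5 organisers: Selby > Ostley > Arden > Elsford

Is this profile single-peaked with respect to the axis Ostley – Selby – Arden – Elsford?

Axis positions: Ostley=1, Selby=2, Arden=3, Elsford=4.
Type 1: ranking walks positions 1-4-3-2; Elsford is ranked above Selby even though Selby lies between Elsford and the peak Ostley on the axis — preferences dip and rise again. Not single-peaked.
Type 2 (peak Elsford at position 4): ranking walks positions 4-3-2-1, expanding outward from the peak — single-peaked.
Type 3 (peak Selby at position 2): ranking walks positions 2-3-4-1, expanding outward from the peak — single-peaked.
Type 4 (peak Selby at position 2): ranking walks positions 2-1-3-4, expanding outward from the peak — single-peaked.
Type 1 violates single-peakedness, so the profile is not single-peaked on this axis.

no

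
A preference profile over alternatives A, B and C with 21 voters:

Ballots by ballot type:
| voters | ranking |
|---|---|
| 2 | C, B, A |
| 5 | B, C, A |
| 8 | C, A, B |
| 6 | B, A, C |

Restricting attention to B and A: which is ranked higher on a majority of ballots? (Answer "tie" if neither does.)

B

Ballots ranking B above A: 2 + 5 + 6 = 13.
Ballots ranking A above B: 21 − 13 = 8.
B wins the head-to-head 13–8.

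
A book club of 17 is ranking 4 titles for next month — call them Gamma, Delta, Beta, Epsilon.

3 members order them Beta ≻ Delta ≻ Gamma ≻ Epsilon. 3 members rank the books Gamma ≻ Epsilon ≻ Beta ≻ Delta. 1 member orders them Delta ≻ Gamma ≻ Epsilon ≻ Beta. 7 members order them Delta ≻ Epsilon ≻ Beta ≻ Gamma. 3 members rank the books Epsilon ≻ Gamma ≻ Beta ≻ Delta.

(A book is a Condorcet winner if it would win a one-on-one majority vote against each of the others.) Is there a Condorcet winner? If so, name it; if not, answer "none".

Check each pair by majority over 17 ballots:
Gamma vs Delta: 3+3 = 6 for Gamma, 11 for Delta — Delta by 11–6.
Gamma vs Beta: 7 to 10, Beta.
Gamma vs Epsilon: 3+3+1 = 7 for Gamma, 10 for Epsilon — Epsilon by 10–7.
Delta vs Beta: 8 to 9, Beta.
Delta vs Epsilon: 11 to 6, Delta.
Beta vs Epsilon: Beta is ranked higher on 3 ballots, Epsilon on 14. Epsilon wins 14–3.
No book is unbeaten: Gamma loses to Delta; Delta loses to Beta; Beta loses to Epsilon; Epsilon loses to Delta. In particular Delta > Epsilon > Beta > Delta is a majority cycle — no Condorcet winner exists.

none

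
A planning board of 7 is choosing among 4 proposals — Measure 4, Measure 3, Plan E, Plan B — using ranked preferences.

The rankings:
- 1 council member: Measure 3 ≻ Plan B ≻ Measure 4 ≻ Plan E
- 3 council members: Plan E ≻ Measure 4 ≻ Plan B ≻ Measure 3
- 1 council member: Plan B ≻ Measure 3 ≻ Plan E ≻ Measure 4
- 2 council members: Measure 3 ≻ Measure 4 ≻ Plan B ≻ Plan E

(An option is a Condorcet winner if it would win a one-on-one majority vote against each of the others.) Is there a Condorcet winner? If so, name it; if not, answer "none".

Pairwise majorities:
Measure 4 vs Measure 3: Measure 4 preferred on 3 ballots; Measure 3 wins 4–3.
Measure 4 vs Plan E: Measure 4 is ranked higher on 1+2 = 3 ballots, Plan E on 4. Plan E wins 4–3.
Measure 4 vs Plan B: 3+2 = 5 for Measure 4, 2 for Plan B — Measure 4 by 5–2.
Measure 3 vs Plan E: 4 to 3, Measure 3.
Measure 3 vs Plan B: Measure 3 is ranked higher on 1+2 = 3 ballots, Plan B on 4. Plan B wins 4–3.
Plan E vs Plan B: Plan E is ranked higher on 3 ballots, Plan B on 4. Plan B wins 4–3.
Each option drops at least one matchup (Measure 4 loses to Measure 3; Measure 3 loses to Plan B; Plan E loses to Measure 3; Plan B loses to Measure 4); the cycle Measure 4 beats Plan B beats Measure 3 beats Measure 4 rules out a Condorcet winner.

none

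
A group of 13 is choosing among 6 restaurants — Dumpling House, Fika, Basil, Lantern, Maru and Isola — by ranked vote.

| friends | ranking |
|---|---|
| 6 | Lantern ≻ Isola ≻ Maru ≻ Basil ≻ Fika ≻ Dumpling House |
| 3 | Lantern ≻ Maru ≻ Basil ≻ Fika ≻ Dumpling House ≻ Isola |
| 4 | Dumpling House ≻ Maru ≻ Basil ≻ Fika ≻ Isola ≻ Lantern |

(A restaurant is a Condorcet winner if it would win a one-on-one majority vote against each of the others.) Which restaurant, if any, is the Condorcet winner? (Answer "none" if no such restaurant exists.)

Head-to-head results (13 friends):
Dumpling House–Fika: Fika 9–4.
Dumpling House vs Basil: Basil, 9–4.
Dumpling House–Lantern: Lantern 9–4.
Dumpling House–Maru: Maru 9–4.
Dumpling House vs Isola: Dumpling House, 7–6.
Fika–Basil: Basil 13–0.
Fika vs Lantern: Lantern wins 9–4.
Fika vs Maru: Maru, 13–0.
Fika–Isola: Fika 7–6.
Basil–Lantern: Lantern 9–4.
Basil vs Maru: Maru, 13–0.
Basil–Isola: Basil 7–6.
Lantern vs Maru: Lantern, 9–4.
Lantern vs Isola: Lantern, 9–4.
Maru–Isola: Maru 7–6.
Lantern defeats every rival head-to-head and is the Condorcet winner.

Lantern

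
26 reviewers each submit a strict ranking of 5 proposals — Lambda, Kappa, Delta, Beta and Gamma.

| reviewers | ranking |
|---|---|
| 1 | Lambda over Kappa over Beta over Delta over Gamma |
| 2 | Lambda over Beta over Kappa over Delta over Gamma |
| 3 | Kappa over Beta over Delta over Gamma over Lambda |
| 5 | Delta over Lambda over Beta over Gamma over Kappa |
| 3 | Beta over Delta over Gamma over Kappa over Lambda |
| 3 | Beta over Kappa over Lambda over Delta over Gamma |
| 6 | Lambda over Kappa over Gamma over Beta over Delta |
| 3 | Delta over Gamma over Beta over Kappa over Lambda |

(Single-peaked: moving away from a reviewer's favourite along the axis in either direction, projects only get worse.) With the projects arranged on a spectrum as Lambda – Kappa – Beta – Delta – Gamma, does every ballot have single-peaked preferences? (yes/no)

no

Axis positions: Lambda=1, Kappa=2, Beta=3, Delta=4, Gamma=5.
Group 1 (peak Lambda at position 1): ranking walks positions 1-2-3-4-5, expanding outward from the peak — single-peaked.
Group 2: ranking walks positions 1-3-2-4-5; Beta is ranked above Kappa even though Kappa lies between Beta and the peak Lambda on the axis — preferences dip and rise again. Not single-peaked.
Group 3 (peak Kappa at position 2): ranking walks positions 2-3-4-5-1, expanding outward from the peak — single-peaked.
Group 4: ranking walks positions 4-1-3-5-2; Lambda is ranked above Beta even though Beta lies between Lambda and the peak Delta on the axis — preferences dip and rise again. Not single-peaked.
Group 5 (peak Beta at position 3): ranking walks positions 3-4-5-2-1, expanding outward from the peak — single-peaked.
Group 6 (peak Beta at position 3): ranking walks positions 3-2-1-4-5, expanding outward from the peak — single-peaked.
Group 7: ranking walks positions 1-2-5-3-4; Gamma is ranked above Beta even though Beta lies between Gamma and the peak Lambda on the axis — preferences dip and rise again. Not single-peaked.
Group 8 (peak Delta at position 4): ranking walks positions 4-5-3-2-1, expanding outward from the peak — single-peaked.
Group 2 violates single-peakedness, so the profile is not single-peaked on this axis.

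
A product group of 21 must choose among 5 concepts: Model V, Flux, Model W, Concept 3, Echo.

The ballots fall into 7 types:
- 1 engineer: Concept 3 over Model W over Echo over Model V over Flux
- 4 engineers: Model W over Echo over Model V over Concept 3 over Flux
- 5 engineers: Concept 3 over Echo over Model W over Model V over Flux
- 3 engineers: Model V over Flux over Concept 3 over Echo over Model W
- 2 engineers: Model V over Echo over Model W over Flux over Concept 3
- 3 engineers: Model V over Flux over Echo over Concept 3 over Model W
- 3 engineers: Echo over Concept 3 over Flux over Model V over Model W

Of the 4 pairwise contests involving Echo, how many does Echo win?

4

Echo against each rival (21 engineers):
Echo vs Model V: 13 to 8, Echo.
Echo vs Flux: 1+4+5+2+3 = 15 for Echo, 6 for Flux — Echo by 15–6.
Echo vs Model W: Echo is ranked higher on 5+3+2+3+3 = 16 ballots, Model W on 5. Echo wins 16–5.
Echo vs Concept 3: Echo preferred on 4+2+3+3 = 12 ballots; Echo wins 12–9.
Echo beats Model V, Flux, Model W, Concept 3 — 4 pairwise wins.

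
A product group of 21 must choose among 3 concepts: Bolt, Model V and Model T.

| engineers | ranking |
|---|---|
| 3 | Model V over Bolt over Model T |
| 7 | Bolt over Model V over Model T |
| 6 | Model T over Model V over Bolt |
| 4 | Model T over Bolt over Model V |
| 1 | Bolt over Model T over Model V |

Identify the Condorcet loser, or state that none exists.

Model V

Head-to-head results (21 engineers):
Bolt vs Model V: 12 to 9, Bolt.
Bolt–Model T: Bolt 11–10.
Model V vs Model T: Model V is ranked higher on 3+7 = 10 ballots, Model T on 11. Model T wins 11–10.
Model V loses to every other design — it is the Condorcet loser.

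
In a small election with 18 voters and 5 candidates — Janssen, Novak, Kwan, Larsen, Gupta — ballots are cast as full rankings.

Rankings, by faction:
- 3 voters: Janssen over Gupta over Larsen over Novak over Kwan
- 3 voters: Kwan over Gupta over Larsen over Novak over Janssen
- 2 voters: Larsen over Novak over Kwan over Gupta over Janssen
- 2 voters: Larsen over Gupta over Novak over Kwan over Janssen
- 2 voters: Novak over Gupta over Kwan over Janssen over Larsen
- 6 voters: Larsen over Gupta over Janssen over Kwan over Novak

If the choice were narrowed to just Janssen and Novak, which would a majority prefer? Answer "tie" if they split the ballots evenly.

tie

Ballots ranking Janssen above Novak: 3 + 6 = 9.
Ballots ranking Novak above Janssen: 18 − 9 = 9.
9–9: the pair ties.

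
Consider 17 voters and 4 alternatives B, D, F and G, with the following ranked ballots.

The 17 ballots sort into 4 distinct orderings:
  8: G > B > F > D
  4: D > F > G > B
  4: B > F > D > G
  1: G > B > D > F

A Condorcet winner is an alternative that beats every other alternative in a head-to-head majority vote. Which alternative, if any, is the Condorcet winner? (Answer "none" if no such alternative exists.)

Pairwise majorities:
B vs D: B wins 13–4.
B vs F: B, 13–4.
B vs G: G wins 13–4.
D vs F: F wins 12–5.
D vs G: G, 9–8.
F vs G: G, 9–8.
G wins every pairwise contest, so G is the Condorcet winner.

G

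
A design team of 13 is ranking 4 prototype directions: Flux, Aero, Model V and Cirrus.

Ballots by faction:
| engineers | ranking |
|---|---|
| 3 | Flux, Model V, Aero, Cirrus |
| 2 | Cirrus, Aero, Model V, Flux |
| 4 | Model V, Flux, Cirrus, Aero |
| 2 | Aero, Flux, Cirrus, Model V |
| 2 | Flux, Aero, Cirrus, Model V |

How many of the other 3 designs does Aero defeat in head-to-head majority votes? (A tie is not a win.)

1

Aero against each rival (13 engineers):
Aero vs Flux: Aero preferred on 2+2 = 4 ballots; Flux wins 9–4.
Aero vs Model V: 2+2+2 = 6 for Aero, 7 for Model V — Model V by 7–6.
Aero vs Cirrus: 7 to 6, Aero.
Aero beats Cirrus; loses to Flux, Model V — 1 pairwise win.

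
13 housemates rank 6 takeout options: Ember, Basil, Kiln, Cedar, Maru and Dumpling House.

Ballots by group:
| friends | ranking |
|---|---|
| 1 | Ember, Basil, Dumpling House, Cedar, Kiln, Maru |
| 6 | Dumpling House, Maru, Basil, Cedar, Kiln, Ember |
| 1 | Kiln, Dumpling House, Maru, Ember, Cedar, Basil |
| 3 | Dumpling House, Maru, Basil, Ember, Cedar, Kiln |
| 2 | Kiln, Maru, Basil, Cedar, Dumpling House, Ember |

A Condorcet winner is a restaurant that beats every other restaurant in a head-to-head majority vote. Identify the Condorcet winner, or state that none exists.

Check each pair by majority over 13 ballots:
Ember–Basil: Basil 11–2.
Ember vs Kiln: Kiln wins 9–4.
Ember–Cedar: Cedar 8–5.
Ember vs Maru: Maru, 12–1.
Ember–Dumpling House: Dumpling House 12–1.
Basil vs Kiln: Basil, 10–3.
Basil vs Cedar: Basil wins 12–1.
Basil–Maru: Maru 12–1.
Basil vs Dumpling House: Dumpling House wins 10–3.
Kiln vs Cedar: Cedar wins 10–3.
Kiln–Maru: Maru 9–4.
Kiln vs Dumpling House: Dumpling House wins 10–3.
Cedar vs Maru: Maru, 12–1.
Cedar vs Dumpling House: Dumpling House, 11–2.
Maru vs Dumpling House: Dumpling House, 11–2.
Dumpling House defeats every rival head-to-head and is the Condorcet winner.

Dumpling House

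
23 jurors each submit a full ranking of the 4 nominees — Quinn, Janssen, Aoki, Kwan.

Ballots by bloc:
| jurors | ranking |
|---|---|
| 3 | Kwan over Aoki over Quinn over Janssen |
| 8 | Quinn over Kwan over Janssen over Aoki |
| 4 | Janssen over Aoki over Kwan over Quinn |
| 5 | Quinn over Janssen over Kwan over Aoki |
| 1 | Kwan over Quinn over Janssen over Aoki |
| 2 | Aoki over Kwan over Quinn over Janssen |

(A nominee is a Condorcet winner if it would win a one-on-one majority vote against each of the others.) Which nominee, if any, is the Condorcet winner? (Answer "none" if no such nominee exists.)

Quinn

Head-to-head results (23 jurors):
Quinn vs Janssen: Quinn wins 19–4.
Quinn vs Aoki: Quinn, 14–9.
Quinn vs Kwan: Quinn wins 13–10.
Janssen vs Aoki: 18 to 5, Janssen.
Janssen vs Kwan: 4+5 = 9 for Janssen, 14 for Kwan — Kwan by 14–9.
Aoki vs Kwan: Aoki is ranked higher on 4+2 = 6 ballots, Kwan on 17. Kwan wins 17–6.
Only Quinn has no losses; Quinn is the Condorcet winner.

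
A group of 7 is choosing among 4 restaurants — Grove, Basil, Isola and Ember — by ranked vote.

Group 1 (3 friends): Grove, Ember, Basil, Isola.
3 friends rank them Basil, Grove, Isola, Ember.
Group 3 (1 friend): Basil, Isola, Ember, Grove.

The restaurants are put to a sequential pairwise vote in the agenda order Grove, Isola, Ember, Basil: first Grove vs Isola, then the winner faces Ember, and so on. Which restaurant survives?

Basil

Round 1: Grove vs Isola — 6–1, Grove advances.
Round 2: Grove vs Ember — 6–1, Grove advances.
Round 3: Grove vs Basil — 3–4, Basil advances.
The agenda winner is Basil.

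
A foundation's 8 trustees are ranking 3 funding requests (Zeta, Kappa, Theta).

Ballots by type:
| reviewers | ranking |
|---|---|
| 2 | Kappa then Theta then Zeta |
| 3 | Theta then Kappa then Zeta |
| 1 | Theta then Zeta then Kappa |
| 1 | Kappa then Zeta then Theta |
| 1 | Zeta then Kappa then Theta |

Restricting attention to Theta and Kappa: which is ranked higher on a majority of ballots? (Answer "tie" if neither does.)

tie

Ballots ranking Theta above Kappa: 3 + 1 = 4.
Ballots ranking Kappa above Theta: 8 − 4 = 4.
4–4: the pair ties.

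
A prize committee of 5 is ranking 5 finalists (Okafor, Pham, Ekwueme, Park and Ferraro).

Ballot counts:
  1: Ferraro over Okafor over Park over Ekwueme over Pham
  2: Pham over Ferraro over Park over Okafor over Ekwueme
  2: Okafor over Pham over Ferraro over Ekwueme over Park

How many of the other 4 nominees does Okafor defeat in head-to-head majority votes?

3

Okafor against each rival (5 jurors):
Okafor vs Pham: Okafor wins 3–2.
Okafor–Ekwueme: Okafor 5–0.
Okafor vs Park: Okafor wins 3–2.
Okafor–Ferraro: Ferraro 3–2.
Okafor beats Pham, Ekwueme, Park; loses to Ferraro — 3 pairwise wins.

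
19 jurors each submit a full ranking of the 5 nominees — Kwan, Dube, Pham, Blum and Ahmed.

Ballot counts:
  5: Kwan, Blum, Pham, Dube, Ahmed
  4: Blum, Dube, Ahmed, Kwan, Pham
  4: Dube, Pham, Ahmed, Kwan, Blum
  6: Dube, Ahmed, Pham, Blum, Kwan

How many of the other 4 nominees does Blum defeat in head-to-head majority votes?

Blum against each rival (19 jurors):
Blum vs Kwan: Blum, 10–9.
Blum vs Dube: Dube wins 10–9.
Blum vs Pham: 5+4 = 9 for Blum, 10 for Pham — Pham by 10–9.
Blum–Ahmed: Ahmed 10–9.
Blum beats Kwan; loses to Dube, Pham, Ahmed — 1 pairwise win.

1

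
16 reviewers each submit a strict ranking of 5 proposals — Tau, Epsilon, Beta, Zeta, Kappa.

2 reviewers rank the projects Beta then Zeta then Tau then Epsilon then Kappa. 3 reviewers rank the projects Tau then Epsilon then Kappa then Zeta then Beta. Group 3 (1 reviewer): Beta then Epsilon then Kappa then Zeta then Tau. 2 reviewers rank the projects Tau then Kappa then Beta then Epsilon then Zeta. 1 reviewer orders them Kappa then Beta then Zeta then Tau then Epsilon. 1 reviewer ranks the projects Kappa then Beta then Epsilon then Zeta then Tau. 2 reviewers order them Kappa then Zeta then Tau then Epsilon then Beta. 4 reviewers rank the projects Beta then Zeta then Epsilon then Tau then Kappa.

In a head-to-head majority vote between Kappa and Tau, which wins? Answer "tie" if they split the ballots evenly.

Ballots ranking Kappa above Tau: 1 + 1 + 1 + 2 = 5.
Ballots ranking Tau above Kappa: 16 − 5 = 11.
Tau wins the head-to-head 11–5.

Tau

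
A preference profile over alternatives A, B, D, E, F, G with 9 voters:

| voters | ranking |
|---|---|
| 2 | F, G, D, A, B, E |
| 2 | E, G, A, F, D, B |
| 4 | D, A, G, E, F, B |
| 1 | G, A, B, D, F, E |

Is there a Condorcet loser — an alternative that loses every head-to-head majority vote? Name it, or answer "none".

B

Head-to-head results (9 voters):
A vs B: A, 9–0.
A vs D: D, 6–3.
A–E: A 7–2.
A vs F: 2+4+1 = 7 for A, 2 for F — A by 7–2.
A vs G: A preferred on 4 ballots; G wins 5–4.
B vs D: 1 to 8, D.
B vs E: E, 6–3.
B–F: F 8–1.
B vs G: B preferred on 0 ballots; G wins 9–0.
D vs E: 7 to 2, D.
D vs F: 5 to 4, D.
D vs G: G, 5–4.
E vs F: 2+4 = 6 for E, 3 for F — E by 6–3.
E vs G: E is ranked higher on 2 ballots, G on 7. G wins 7–2.
F vs G: F preferred on 2 ballots; G wins 7–2.
B is beaten in every head-to-head and is the Condorcet loser.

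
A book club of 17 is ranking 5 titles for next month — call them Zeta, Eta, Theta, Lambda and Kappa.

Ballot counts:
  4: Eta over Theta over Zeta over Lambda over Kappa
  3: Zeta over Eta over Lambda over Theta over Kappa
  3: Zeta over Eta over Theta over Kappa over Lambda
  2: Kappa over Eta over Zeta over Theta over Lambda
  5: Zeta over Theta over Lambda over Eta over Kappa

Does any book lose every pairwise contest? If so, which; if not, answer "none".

Kappa

Pairwise majorities:
Zeta vs Eta: 11 to 6, Zeta.
Zeta vs Theta: Zeta wins 13–4.
Zeta vs Lambda: Zeta preferred on 4+3+3+2+5 = 17 ballots; Zeta wins 17–0.
Zeta vs Kappa: Zeta wins 15–2.
Eta vs Theta: Eta preferred on 4+3+3+2 = 12 ballots; Eta wins 12–5.
Eta vs Lambda: Eta, 12–5.
Eta vs Kappa: Eta preferred on 4+3+3+5 = 15 ballots; Eta wins 15–2.
Theta vs Lambda: 14 to 3, Theta.
Theta vs Kappa: Theta preferred on 4+3+3+5 = 15 ballots; Theta wins 15–2.
Lambda vs Kappa: Lambda, 12–5.
Only Kappa has no wins; Kappa is the Condorcet loser.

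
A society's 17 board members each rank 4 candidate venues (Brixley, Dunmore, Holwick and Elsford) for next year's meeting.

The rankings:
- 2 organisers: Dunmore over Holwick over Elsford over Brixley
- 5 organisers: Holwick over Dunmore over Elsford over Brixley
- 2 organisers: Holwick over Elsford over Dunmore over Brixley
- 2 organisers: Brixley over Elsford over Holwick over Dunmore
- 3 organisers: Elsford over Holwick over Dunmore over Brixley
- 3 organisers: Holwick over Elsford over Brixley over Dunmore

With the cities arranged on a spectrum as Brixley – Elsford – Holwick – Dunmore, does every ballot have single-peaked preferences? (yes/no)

Axis positions: Brixley=1, Elsford=2, Holwick=3, Dunmore=4.
Cluster 1 (peak Dunmore at position 4): ranking walks positions 4-3-2-1, expanding outward from the peak — single-peaked.
Cluster 2 (peak Holwick at position 3): ranking walks positions 3-4-2-1, expanding outward from the peak — single-peaked.
Cluster 3 (peak Holwick at position 3): ranking walks positions 3-2-4-1, expanding outward from the peak — single-peaked.
Cluster 4 (peak Brixley at position 1): ranking walks positions 1-2-3-4, expanding outward from the peak — single-peaked.
Cluster 5 (peak Elsford at position 2): ranking walks positions 2-3-4-1, expanding outward from the peak — single-peaked.
Cluster 6 (peak Holwick at position 3): ranking walks positions 3-2-1-4, expanding outward from the peak — single-peaked.
Every ranking is single-peaked on this axis.

yes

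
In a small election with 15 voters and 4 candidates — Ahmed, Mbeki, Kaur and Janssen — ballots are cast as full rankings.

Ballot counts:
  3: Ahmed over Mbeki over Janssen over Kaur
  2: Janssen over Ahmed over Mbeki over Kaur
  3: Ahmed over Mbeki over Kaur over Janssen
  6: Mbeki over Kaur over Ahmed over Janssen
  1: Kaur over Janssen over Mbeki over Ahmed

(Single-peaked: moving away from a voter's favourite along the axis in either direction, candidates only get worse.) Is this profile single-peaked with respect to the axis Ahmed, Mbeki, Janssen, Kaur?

no

Axis positions: Ahmed=1, Mbeki=2, Janssen=3, Kaur=4.
Faction 1 (peak Ahmed at position 1): ranking walks positions 1-2-3-4, expanding outward from the peak — single-peaked.
Faction 2: ranking walks positions 3-1-2-4; Ahmed is ranked above Mbeki even though Mbeki lies between Ahmed and the peak Janssen on the axis — preferences dip and rise again. Not single-peaked.
Faction 3: ranking walks positions 1-2-4-3; Kaur is ranked above Janssen even though Janssen lies between Kaur and the peak Ahmed on the axis — preferences dip and rise again. Not single-peaked.
Faction 4: ranking walks positions 2-4-1-3; Kaur is ranked above Janssen even though Janssen lies between Kaur and the peak Mbeki on the axis — preferences dip and rise again. Not single-peaked.
Faction 5 (peak Kaur at position 4): ranking walks positions 4-3-2-1, expanding outward from the peak — single-peaked.
Faction 2 violates single-peakedness, so the profile is not single-peaked on this axis.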